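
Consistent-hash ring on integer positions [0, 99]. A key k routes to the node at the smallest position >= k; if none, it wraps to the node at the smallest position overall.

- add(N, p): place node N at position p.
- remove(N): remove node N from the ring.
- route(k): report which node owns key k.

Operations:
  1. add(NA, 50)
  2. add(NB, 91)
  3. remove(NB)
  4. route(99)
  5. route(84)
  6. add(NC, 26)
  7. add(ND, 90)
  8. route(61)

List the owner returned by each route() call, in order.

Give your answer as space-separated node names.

Answer: NA NA ND

Derivation:
Op 1: add NA@50 -> ring=[50:NA]
Op 2: add NB@91 -> ring=[50:NA,91:NB]
Op 3: remove NB -> ring=[50:NA]
Op 4: route key 99: none >= 99, wrap to smallest pos 50 -> NA
Op 5: route key 84: none >= 84, wrap to smallest pos 50 -> NA
Op 6: add NC@26 -> ring=[26:NC,50:NA]
Op 7: add ND@90 -> ring=[26:NC,50:NA,90:ND]
Op 8: route key 61: smallest pos >= 61 is 90 -> ND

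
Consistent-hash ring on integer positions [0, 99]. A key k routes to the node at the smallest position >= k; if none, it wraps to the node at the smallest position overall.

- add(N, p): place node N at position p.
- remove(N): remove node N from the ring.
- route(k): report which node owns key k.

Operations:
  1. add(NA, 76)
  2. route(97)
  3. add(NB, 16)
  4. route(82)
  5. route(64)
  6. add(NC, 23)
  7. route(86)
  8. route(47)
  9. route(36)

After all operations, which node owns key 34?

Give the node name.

Op 1: add NA@76 -> ring=[76:NA]
Op 2: route key 97: none >= 97, wrap to smallest pos 76 -> NA
Op 3: add NB@16 -> ring=[16:NB,76:NA]
Op 4: route key 82: none >= 82, wrap to smallest pos 16 -> NB
Op 5: route key 64: smallest pos >= 64 is 76 -> NA
Op 6: add NC@23 -> ring=[16:NB,23:NC,76:NA]
Op 7: route key 86: none >= 86, wrap to smallest pos 16 -> NB
Op 8: route key 47: smallest pos >= 47 is 76 -> NA
Op 9: route key 36: smallest pos >= 36 is 76 -> NA
Final route key 34: smallest pos >= 34 is 76 -> NA

Answer: NA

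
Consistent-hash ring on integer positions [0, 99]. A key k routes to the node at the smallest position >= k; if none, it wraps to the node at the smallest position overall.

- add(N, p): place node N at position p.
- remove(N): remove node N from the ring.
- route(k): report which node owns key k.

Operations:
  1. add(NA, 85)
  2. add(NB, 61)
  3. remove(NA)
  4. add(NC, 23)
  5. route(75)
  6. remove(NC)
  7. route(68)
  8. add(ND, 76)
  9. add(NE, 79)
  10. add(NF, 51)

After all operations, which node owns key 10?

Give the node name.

Op 1: add NA@85 -> ring=[85:NA]
Op 2: add NB@61 -> ring=[61:NB,85:NA]
Op 3: remove NA -> ring=[61:NB]
Op 4: add NC@23 -> ring=[23:NC,61:NB]
Op 5: route key 75: none >= 75, wrap to smallest pos 23 -> NC
Op 6: remove NC -> ring=[61:NB]
Op 7: route key 68: none >= 68, wrap to smallest pos 61 -> NB
Op 8: add ND@76 -> ring=[61:NB,76:ND]
Op 9: add NE@79 -> ring=[61:NB,76:ND,79:NE]
Op 10: add NF@51 -> ring=[51:NF,61:NB,76:ND,79:NE]
Final route key 10: smallest pos >= 10 is 51 -> NF

Answer: NF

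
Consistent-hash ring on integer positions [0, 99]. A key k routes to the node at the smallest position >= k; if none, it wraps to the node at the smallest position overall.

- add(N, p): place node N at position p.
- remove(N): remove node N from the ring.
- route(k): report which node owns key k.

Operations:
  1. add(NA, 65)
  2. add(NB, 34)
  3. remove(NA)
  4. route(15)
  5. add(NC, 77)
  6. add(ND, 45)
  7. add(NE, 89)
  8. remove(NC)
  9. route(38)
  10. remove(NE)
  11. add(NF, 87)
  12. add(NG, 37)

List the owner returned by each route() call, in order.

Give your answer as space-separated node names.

Op 1: add NA@65 -> ring=[65:NA]
Op 2: add NB@34 -> ring=[34:NB,65:NA]
Op 3: remove NA -> ring=[34:NB]
Op 4: route key 15: smallest pos >= 15 is 34 -> NB
Op 5: add NC@77 -> ring=[34:NB,77:NC]
Op 6: add ND@45 -> ring=[34:NB,45:ND,77:NC]
Op 7: add NE@89 -> ring=[34:NB,45:ND,77:NC,89:NE]
Op 8: remove NC -> ring=[34:NB,45:ND,89:NE]
Op 9: route key 38: smallest pos >= 38 is 45 -> ND
Op 10: remove NE -> ring=[34:NB,45:ND]
Op 11: add NF@87 -> ring=[34:NB,45:ND,87:NF]
Op 12: add NG@37 -> ring=[34:NB,37:NG,45:ND,87:NF]

Answer: NB ND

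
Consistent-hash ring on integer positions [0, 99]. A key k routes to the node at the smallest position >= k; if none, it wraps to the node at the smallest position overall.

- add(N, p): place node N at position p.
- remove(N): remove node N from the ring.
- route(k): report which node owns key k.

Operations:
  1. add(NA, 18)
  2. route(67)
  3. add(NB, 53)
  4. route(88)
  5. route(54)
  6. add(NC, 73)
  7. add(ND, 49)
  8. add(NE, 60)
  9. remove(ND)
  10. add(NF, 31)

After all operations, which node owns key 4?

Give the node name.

Answer: NA

Derivation:
Op 1: add NA@18 -> ring=[18:NA]
Op 2: route key 67: none >= 67, wrap to smallest pos 18 -> NA
Op 3: add NB@53 -> ring=[18:NA,53:NB]
Op 4: route key 88: none >= 88, wrap to smallest pos 18 -> NA
Op 5: route key 54: none >= 54, wrap to smallest pos 18 -> NA
Op 6: add NC@73 -> ring=[18:NA,53:NB,73:NC]
Op 7: add ND@49 -> ring=[18:NA,49:ND,53:NB,73:NC]
Op 8: add NE@60 -> ring=[18:NA,49:ND,53:NB,60:NE,73:NC]
Op 9: remove ND -> ring=[18:NA,53:NB,60:NE,73:NC]
Op 10: add NF@31 -> ring=[18:NA,31:NF,53:NB,60:NE,73:NC]
Final route key 4: smallest pos >= 4 is 18 -> NA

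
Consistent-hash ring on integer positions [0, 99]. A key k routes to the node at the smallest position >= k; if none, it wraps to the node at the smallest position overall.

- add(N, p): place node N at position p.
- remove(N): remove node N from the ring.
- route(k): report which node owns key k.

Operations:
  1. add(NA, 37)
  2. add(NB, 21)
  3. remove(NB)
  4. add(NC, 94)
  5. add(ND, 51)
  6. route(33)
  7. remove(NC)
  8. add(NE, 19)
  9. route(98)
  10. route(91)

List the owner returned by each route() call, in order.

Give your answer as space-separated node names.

Answer: NA NE NE

Derivation:
Op 1: add NA@37 -> ring=[37:NA]
Op 2: add NB@21 -> ring=[21:NB,37:NA]
Op 3: remove NB -> ring=[37:NA]
Op 4: add NC@94 -> ring=[37:NA,94:NC]
Op 5: add ND@51 -> ring=[37:NA,51:ND,94:NC]
Op 6: route key 33: smallest pos >= 33 is 37 -> NA
Op 7: remove NC -> ring=[37:NA,51:ND]
Op 8: add NE@19 -> ring=[19:NE,37:NA,51:ND]
Op 9: route key 98: none >= 98, wrap to smallest pos 19 -> NE
Op 10: route key 91: none >= 91, wrap to smallest pos 19 -> NE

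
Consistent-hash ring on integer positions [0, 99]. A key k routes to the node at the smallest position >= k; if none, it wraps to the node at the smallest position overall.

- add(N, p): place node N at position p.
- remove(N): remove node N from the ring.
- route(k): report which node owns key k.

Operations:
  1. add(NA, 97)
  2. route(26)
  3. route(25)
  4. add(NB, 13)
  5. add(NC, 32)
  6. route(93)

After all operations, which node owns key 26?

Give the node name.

Op 1: add NA@97 -> ring=[97:NA]
Op 2: route key 26: smallest pos >= 26 is 97 -> NA
Op 3: route key 25: smallest pos >= 25 is 97 -> NA
Op 4: add NB@13 -> ring=[13:NB,97:NA]
Op 5: add NC@32 -> ring=[13:NB,32:NC,97:NA]
Op 6: route key 93: smallest pos >= 93 is 97 -> NA
Final route key 26: smallest pos >= 26 is 32 -> NC

Answer: NC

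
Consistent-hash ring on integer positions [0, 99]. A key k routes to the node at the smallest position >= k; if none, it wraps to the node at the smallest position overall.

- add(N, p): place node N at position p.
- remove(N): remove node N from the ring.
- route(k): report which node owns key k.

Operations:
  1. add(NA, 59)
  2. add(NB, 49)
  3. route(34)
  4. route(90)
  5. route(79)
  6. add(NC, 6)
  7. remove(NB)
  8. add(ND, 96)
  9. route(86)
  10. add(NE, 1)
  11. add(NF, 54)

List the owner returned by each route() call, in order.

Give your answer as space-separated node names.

Op 1: add NA@59 -> ring=[59:NA]
Op 2: add NB@49 -> ring=[49:NB,59:NA]
Op 3: route key 34: smallest pos >= 34 is 49 -> NB
Op 4: route key 90: none >= 90, wrap to smallest pos 49 -> NB
Op 5: route key 79: none >= 79, wrap to smallest pos 49 -> NB
Op 6: add NC@6 -> ring=[6:NC,49:NB,59:NA]
Op 7: remove NB -> ring=[6:NC,59:NA]
Op 8: add ND@96 -> ring=[6:NC,59:NA,96:ND]
Op 9: route key 86: smallest pos >= 86 is 96 -> ND
Op 10: add NE@1 -> ring=[1:NE,6:NC,59:NA,96:ND]
Op 11: add NF@54 -> ring=[1:NE,6:NC,54:NF,59:NA,96:ND]

Answer: NB NB NB ND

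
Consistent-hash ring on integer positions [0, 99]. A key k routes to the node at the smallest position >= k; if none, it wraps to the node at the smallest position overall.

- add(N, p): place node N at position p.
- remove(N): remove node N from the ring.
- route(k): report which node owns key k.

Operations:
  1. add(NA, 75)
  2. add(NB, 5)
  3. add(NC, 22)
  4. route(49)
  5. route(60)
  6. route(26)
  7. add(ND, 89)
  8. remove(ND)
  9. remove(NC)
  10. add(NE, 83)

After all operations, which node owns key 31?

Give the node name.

Op 1: add NA@75 -> ring=[75:NA]
Op 2: add NB@5 -> ring=[5:NB,75:NA]
Op 3: add NC@22 -> ring=[5:NB,22:NC,75:NA]
Op 4: route key 49: smallest pos >= 49 is 75 -> NA
Op 5: route key 60: smallest pos >= 60 is 75 -> NA
Op 6: route key 26: smallest pos >= 26 is 75 -> NA
Op 7: add ND@89 -> ring=[5:NB,22:NC,75:NA,89:ND]
Op 8: remove ND -> ring=[5:NB,22:NC,75:NA]
Op 9: remove NC -> ring=[5:NB,75:NA]
Op 10: add NE@83 -> ring=[5:NB,75:NA,83:NE]
Final route key 31: smallest pos >= 31 is 75 -> NA

Answer: NA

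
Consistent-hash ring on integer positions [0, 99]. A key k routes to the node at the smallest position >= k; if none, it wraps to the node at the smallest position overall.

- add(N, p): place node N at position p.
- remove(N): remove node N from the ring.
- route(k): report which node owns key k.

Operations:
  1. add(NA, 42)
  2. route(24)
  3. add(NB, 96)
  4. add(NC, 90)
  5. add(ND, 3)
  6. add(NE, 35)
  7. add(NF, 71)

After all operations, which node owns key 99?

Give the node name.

Op 1: add NA@42 -> ring=[42:NA]
Op 2: route key 24: smallest pos >= 24 is 42 -> NA
Op 3: add NB@96 -> ring=[42:NA,96:NB]
Op 4: add NC@90 -> ring=[42:NA,90:NC,96:NB]
Op 5: add ND@3 -> ring=[3:ND,42:NA,90:NC,96:NB]
Op 6: add NE@35 -> ring=[3:ND,35:NE,42:NA,90:NC,96:NB]
Op 7: add NF@71 -> ring=[3:ND,35:NE,42:NA,71:NF,90:NC,96:NB]
Final route key 99: none >= 99, wrap to smallest pos 3 -> ND

Answer: ND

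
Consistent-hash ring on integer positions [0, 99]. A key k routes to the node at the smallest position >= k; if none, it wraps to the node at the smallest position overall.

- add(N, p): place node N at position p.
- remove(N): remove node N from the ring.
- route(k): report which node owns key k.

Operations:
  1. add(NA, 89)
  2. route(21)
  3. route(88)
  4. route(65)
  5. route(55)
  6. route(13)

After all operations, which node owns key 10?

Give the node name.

Answer: NA

Derivation:
Op 1: add NA@89 -> ring=[89:NA]
Op 2: route key 21: smallest pos >= 21 is 89 -> NA
Op 3: route key 88: smallest pos >= 88 is 89 -> NA
Op 4: route key 65: smallest pos >= 65 is 89 -> NA
Op 5: route key 55: smallest pos >= 55 is 89 -> NA
Op 6: route key 13: smallest pos >= 13 is 89 -> NA
Final route key 10: smallest pos >= 10 is 89 -> NA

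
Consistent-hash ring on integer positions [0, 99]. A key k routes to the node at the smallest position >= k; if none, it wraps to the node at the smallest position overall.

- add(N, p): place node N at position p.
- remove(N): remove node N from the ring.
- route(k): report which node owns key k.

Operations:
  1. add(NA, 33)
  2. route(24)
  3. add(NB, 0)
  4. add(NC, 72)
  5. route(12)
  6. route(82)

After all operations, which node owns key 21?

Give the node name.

Op 1: add NA@33 -> ring=[33:NA]
Op 2: route key 24: smallest pos >= 24 is 33 -> NA
Op 3: add NB@0 -> ring=[0:NB,33:NA]
Op 4: add NC@72 -> ring=[0:NB,33:NA,72:NC]
Op 5: route key 12: smallest pos >= 12 is 33 -> NA
Op 6: route key 82: none >= 82, wrap to smallest pos 0 -> NB
Final route key 21: smallest pos >= 21 is 33 -> NA

Answer: NA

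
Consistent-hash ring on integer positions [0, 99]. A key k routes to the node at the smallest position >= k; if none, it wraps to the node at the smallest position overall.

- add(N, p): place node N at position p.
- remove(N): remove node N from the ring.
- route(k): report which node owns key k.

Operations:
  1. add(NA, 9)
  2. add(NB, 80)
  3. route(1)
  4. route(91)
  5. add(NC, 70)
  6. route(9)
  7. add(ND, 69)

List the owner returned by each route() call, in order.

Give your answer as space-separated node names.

Answer: NA NA NA

Derivation:
Op 1: add NA@9 -> ring=[9:NA]
Op 2: add NB@80 -> ring=[9:NA,80:NB]
Op 3: route key 1: smallest pos >= 1 is 9 -> NA
Op 4: route key 91: none >= 91, wrap to smallest pos 9 -> NA
Op 5: add NC@70 -> ring=[9:NA,70:NC,80:NB]
Op 6: route key 9: smallest pos >= 9 is 9 -> NA
Op 7: add ND@69 -> ring=[9:NA,69:ND,70:NC,80:NB]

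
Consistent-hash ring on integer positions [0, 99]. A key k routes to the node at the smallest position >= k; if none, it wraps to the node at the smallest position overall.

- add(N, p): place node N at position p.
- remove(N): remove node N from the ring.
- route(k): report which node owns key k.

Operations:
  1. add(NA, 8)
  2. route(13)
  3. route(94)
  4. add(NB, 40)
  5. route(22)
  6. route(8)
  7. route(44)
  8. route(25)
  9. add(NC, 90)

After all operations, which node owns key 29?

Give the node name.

Answer: NB

Derivation:
Op 1: add NA@8 -> ring=[8:NA]
Op 2: route key 13: none >= 13, wrap to smallest pos 8 -> NA
Op 3: route key 94: none >= 94, wrap to smallest pos 8 -> NA
Op 4: add NB@40 -> ring=[8:NA,40:NB]
Op 5: route key 22: smallest pos >= 22 is 40 -> NB
Op 6: route key 8: smallest pos >= 8 is 8 -> NA
Op 7: route key 44: none >= 44, wrap to smallest pos 8 -> NA
Op 8: route key 25: smallest pos >= 25 is 40 -> NB
Op 9: add NC@90 -> ring=[8:NA,40:NB,90:NC]
Final route key 29: smallest pos >= 29 is 40 -> NB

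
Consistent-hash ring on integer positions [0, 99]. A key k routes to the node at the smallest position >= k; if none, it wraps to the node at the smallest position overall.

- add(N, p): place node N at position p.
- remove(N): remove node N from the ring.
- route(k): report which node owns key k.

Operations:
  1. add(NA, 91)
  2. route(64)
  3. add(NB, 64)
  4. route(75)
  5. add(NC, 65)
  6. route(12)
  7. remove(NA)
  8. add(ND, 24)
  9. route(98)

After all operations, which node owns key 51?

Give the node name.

Op 1: add NA@91 -> ring=[91:NA]
Op 2: route key 64: smallest pos >= 64 is 91 -> NA
Op 3: add NB@64 -> ring=[64:NB,91:NA]
Op 4: route key 75: smallest pos >= 75 is 91 -> NA
Op 5: add NC@65 -> ring=[64:NB,65:NC,91:NA]
Op 6: route key 12: smallest pos >= 12 is 64 -> NB
Op 7: remove NA -> ring=[64:NB,65:NC]
Op 8: add ND@24 -> ring=[24:ND,64:NB,65:NC]
Op 9: route key 98: none >= 98, wrap to smallest pos 24 -> ND
Final route key 51: smallest pos >= 51 is 64 -> NB

Answer: NB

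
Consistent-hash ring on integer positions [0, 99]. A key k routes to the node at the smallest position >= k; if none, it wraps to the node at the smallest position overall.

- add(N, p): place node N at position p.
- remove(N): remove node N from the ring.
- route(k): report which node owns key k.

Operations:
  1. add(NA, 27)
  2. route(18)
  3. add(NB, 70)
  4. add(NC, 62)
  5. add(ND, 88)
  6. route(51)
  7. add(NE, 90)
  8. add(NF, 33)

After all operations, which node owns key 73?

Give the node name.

Op 1: add NA@27 -> ring=[27:NA]
Op 2: route key 18: smallest pos >= 18 is 27 -> NA
Op 3: add NB@70 -> ring=[27:NA,70:NB]
Op 4: add NC@62 -> ring=[27:NA,62:NC,70:NB]
Op 5: add ND@88 -> ring=[27:NA,62:NC,70:NB,88:ND]
Op 6: route key 51: smallest pos >= 51 is 62 -> NC
Op 7: add NE@90 -> ring=[27:NA,62:NC,70:NB,88:ND,90:NE]
Op 8: add NF@33 -> ring=[27:NA,33:NF,62:NC,70:NB,88:ND,90:NE]
Final route key 73: smallest pos >= 73 is 88 -> ND

Answer: ND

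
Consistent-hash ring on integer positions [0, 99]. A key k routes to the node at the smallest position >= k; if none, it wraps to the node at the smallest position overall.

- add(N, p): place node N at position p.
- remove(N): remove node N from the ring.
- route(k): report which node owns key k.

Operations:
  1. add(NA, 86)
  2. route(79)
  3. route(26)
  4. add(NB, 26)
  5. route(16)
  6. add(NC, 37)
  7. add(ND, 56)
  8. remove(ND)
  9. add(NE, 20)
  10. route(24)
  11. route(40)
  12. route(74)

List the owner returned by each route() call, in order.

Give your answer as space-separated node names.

Answer: NA NA NB NB NA NA

Derivation:
Op 1: add NA@86 -> ring=[86:NA]
Op 2: route key 79: smallest pos >= 79 is 86 -> NA
Op 3: route key 26: smallest pos >= 26 is 86 -> NA
Op 4: add NB@26 -> ring=[26:NB,86:NA]
Op 5: route key 16: smallest pos >= 16 is 26 -> NB
Op 6: add NC@37 -> ring=[26:NB,37:NC,86:NA]
Op 7: add ND@56 -> ring=[26:NB,37:NC,56:ND,86:NA]
Op 8: remove ND -> ring=[26:NB,37:NC,86:NA]
Op 9: add NE@20 -> ring=[20:NE,26:NB,37:NC,86:NA]
Op 10: route key 24: smallest pos >= 24 is 26 -> NB
Op 11: route key 40: smallest pos >= 40 is 86 -> NA
Op 12: route key 74: smallest pos >= 74 is 86 -> NA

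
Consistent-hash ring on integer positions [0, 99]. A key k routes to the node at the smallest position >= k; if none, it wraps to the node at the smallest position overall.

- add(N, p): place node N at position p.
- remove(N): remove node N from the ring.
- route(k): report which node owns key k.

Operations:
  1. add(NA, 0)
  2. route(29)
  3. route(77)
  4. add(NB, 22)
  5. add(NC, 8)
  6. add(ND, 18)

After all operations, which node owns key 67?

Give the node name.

Op 1: add NA@0 -> ring=[0:NA]
Op 2: route key 29: none >= 29, wrap to smallest pos 0 -> NA
Op 3: route key 77: none >= 77, wrap to smallest pos 0 -> NA
Op 4: add NB@22 -> ring=[0:NA,22:NB]
Op 5: add NC@8 -> ring=[0:NA,8:NC,22:NB]
Op 6: add ND@18 -> ring=[0:NA,8:NC,18:ND,22:NB]
Final route key 67: none >= 67, wrap to smallest pos 0 -> NA

Answer: NA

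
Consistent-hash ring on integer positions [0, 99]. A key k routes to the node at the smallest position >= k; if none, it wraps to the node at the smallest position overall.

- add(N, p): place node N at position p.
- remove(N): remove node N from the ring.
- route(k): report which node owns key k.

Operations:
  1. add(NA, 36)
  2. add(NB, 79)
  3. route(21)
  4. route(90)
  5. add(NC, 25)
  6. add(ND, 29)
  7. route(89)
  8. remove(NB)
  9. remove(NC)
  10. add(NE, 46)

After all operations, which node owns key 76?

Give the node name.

Op 1: add NA@36 -> ring=[36:NA]
Op 2: add NB@79 -> ring=[36:NA,79:NB]
Op 3: route key 21: smallest pos >= 21 is 36 -> NA
Op 4: route key 90: none >= 90, wrap to smallest pos 36 -> NA
Op 5: add NC@25 -> ring=[25:NC,36:NA,79:NB]
Op 6: add ND@29 -> ring=[25:NC,29:ND,36:NA,79:NB]
Op 7: route key 89: none >= 89, wrap to smallest pos 25 -> NC
Op 8: remove NB -> ring=[25:NC,29:ND,36:NA]
Op 9: remove NC -> ring=[29:ND,36:NA]
Op 10: add NE@46 -> ring=[29:ND,36:NA,46:NE]
Final route key 76: none >= 76, wrap to smallest pos 29 -> ND

Answer: ND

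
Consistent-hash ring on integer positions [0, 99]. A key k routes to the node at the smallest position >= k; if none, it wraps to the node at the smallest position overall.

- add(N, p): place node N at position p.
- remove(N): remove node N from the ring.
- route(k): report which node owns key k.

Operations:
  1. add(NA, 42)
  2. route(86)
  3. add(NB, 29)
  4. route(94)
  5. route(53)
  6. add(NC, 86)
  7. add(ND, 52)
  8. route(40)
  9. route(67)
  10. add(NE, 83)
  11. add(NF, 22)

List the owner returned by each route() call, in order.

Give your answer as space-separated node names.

Answer: NA NB NB NA NC

Derivation:
Op 1: add NA@42 -> ring=[42:NA]
Op 2: route key 86: none >= 86, wrap to smallest pos 42 -> NA
Op 3: add NB@29 -> ring=[29:NB,42:NA]
Op 4: route key 94: none >= 94, wrap to smallest pos 29 -> NB
Op 5: route key 53: none >= 53, wrap to smallest pos 29 -> NB
Op 6: add NC@86 -> ring=[29:NB,42:NA,86:NC]
Op 7: add ND@52 -> ring=[29:NB,42:NA,52:ND,86:NC]
Op 8: route key 40: smallest pos >= 40 is 42 -> NA
Op 9: route key 67: smallest pos >= 67 is 86 -> NC
Op 10: add NE@83 -> ring=[29:NB,42:NA,52:ND,83:NE,86:NC]
Op 11: add NF@22 -> ring=[22:NF,29:NB,42:NA,52:ND,83:NE,86:NC]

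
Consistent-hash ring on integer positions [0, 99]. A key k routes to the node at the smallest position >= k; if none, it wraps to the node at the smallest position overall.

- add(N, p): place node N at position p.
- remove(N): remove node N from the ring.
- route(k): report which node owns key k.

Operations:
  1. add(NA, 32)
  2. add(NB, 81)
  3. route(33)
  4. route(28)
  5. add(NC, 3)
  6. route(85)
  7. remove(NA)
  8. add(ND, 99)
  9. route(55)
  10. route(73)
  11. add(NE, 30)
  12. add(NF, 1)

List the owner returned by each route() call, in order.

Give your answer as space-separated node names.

Op 1: add NA@32 -> ring=[32:NA]
Op 2: add NB@81 -> ring=[32:NA,81:NB]
Op 3: route key 33: smallest pos >= 33 is 81 -> NB
Op 4: route key 28: smallest pos >= 28 is 32 -> NA
Op 5: add NC@3 -> ring=[3:NC,32:NA,81:NB]
Op 6: route key 85: none >= 85, wrap to smallest pos 3 -> NC
Op 7: remove NA -> ring=[3:NC,81:NB]
Op 8: add ND@99 -> ring=[3:NC,81:NB,99:ND]
Op 9: route key 55: smallest pos >= 55 is 81 -> NB
Op 10: route key 73: smallest pos >= 73 is 81 -> NB
Op 11: add NE@30 -> ring=[3:NC,30:NE,81:NB,99:ND]
Op 12: add NF@1 -> ring=[1:NF,3:NC,30:NE,81:NB,99:ND]

Answer: NB NA NC NB NB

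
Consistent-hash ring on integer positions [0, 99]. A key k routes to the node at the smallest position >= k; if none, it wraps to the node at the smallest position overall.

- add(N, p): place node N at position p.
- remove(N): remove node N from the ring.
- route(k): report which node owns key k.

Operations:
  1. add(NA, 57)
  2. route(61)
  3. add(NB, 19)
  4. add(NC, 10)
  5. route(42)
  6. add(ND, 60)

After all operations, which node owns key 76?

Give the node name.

Op 1: add NA@57 -> ring=[57:NA]
Op 2: route key 61: none >= 61, wrap to smallest pos 57 -> NA
Op 3: add NB@19 -> ring=[19:NB,57:NA]
Op 4: add NC@10 -> ring=[10:NC,19:NB,57:NA]
Op 5: route key 42: smallest pos >= 42 is 57 -> NA
Op 6: add ND@60 -> ring=[10:NC,19:NB,57:NA,60:ND]
Final route key 76: none >= 76, wrap to smallest pos 10 -> NC

Answer: NC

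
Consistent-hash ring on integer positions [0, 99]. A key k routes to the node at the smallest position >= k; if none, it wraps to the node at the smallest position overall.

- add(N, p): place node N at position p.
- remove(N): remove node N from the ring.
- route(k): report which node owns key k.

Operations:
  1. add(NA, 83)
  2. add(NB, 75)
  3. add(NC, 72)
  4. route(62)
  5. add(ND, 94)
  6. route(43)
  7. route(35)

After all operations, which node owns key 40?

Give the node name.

Answer: NC

Derivation:
Op 1: add NA@83 -> ring=[83:NA]
Op 2: add NB@75 -> ring=[75:NB,83:NA]
Op 3: add NC@72 -> ring=[72:NC,75:NB,83:NA]
Op 4: route key 62: smallest pos >= 62 is 72 -> NC
Op 5: add ND@94 -> ring=[72:NC,75:NB,83:NA,94:ND]
Op 6: route key 43: smallest pos >= 43 is 72 -> NC
Op 7: route key 35: smallest pos >= 35 is 72 -> NC
Final route key 40: smallest pos >= 40 is 72 -> NC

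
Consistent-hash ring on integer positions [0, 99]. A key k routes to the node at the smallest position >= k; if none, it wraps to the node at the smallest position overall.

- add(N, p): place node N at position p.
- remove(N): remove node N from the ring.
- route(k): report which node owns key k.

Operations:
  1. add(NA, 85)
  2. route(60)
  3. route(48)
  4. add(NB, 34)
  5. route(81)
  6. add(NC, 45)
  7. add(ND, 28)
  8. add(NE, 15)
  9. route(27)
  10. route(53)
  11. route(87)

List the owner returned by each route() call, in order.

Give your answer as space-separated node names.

Answer: NA NA NA ND NA NE

Derivation:
Op 1: add NA@85 -> ring=[85:NA]
Op 2: route key 60: smallest pos >= 60 is 85 -> NA
Op 3: route key 48: smallest pos >= 48 is 85 -> NA
Op 4: add NB@34 -> ring=[34:NB,85:NA]
Op 5: route key 81: smallest pos >= 81 is 85 -> NA
Op 6: add NC@45 -> ring=[34:NB,45:NC,85:NA]
Op 7: add ND@28 -> ring=[28:ND,34:NB,45:NC,85:NA]
Op 8: add NE@15 -> ring=[15:NE,28:ND,34:NB,45:NC,85:NA]
Op 9: route key 27: smallest pos >= 27 is 28 -> ND
Op 10: route key 53: smallest pos >= 53 is 85 -> NA
Op 11: route key 87: none >= 87, wrap to smallest pos 15 -> NE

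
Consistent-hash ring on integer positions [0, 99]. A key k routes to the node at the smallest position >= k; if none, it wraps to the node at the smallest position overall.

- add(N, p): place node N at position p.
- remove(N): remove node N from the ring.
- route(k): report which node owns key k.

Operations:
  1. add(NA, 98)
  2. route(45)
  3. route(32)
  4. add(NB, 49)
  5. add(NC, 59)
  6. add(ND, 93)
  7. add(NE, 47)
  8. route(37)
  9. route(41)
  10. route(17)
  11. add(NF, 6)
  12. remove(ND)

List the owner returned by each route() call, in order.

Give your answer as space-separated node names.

Answer: NA NA NE NE NE

Derivation:
Op 1: add NA@98 -> ring=[98:NA]
Op 2: route key 45: smallest pos >= 45 is 98 -> NA
Op 3: route key 32: smallest pos >= 32 is 98 -> NA
Op 4: add NB@49 -> ring=[49:NB,98:NA]
Op 5: add NC@59 -> ring=[49:NB,59:NC,98:NA]
Op 6: add ND@93 -> ring=[49:NB,59:NC,93:ND,98:NA]
Op 7: add NE@47 -> ring=[47:NE,49:NB,59:NC,93:ND,98:NA]
Op 8: route key 37: smallest pos >= 37 is 47 -> NE
Op 9: route key 41: smallest pos >= 41 is 47 -> NE
Op 10: route key 17: smallest pos >= 17 is 47 -> NE
Op 11: add NF@6 -> ring=[6:NF,47:NE,49:NB,59:NC,93:ND,98:NA]
Op 12: remove ND -> ring=[6:NF,47:NE,49:NB,59:NC,98:NA]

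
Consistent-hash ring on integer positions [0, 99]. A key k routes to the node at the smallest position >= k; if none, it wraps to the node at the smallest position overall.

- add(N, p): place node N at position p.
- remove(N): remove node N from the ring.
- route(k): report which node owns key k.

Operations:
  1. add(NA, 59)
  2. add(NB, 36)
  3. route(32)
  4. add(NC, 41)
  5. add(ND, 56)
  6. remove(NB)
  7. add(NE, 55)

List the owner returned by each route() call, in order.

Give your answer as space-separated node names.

Op 1: add NA@59 -> ring=[59:NA]
Op 2: add NB@36 -> ring=[36:NB,59:NA]
Op 3: route key 32: smallest pos >= 32 is 36 -> NB
Op 4: add NC@41 -> ring=[36:NB,41:NC,59:NA]
Op 5: add ND@56 -> ring=[36:NB,41:NC,56:ND,59:NA]
Op 6: remove NB -> ring=[41:NC,56:ND,59:NA]
Op 7: add NE@55 -> ring=[41:NC,55:NE,56:ND,59:NA]

Answer: NB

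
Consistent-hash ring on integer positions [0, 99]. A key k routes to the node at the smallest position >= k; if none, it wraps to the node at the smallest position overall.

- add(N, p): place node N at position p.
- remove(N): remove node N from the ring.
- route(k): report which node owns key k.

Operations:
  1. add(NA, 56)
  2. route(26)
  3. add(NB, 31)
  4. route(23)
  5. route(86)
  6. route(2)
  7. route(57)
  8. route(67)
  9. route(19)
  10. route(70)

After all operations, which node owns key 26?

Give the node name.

Op 1: add NA@56 -> ring=[56:NA]
Op 2: route key 26: smallest pos >= 26 is 56 -> NA
Op 3: add NB@31 -> ring=[31:NB,56:NA]
Op 4: route key 23: smallest pos >= 23 is 31 -> NB
Op 5: route key 86: none >= 86, wrap to smallest pos 31 -> NB
Op 6: route key 2: smallest pos >= 2 is 31 -> NB
Op 7: route key 57: none >= 57, wrap to smallest pos 31 -> NB
Op 8: route key 67: none >= 67, wrap to smallest pos 31 -> NB
Op 9: route key 19: smallest pos >= 19 is 31 -> NB
Op 10: route key 70: none >= 70, wrap to smallest pos 31 -> NB
Final route key 26: smallest pos >= 26 is 31 -> NB

Answer: NB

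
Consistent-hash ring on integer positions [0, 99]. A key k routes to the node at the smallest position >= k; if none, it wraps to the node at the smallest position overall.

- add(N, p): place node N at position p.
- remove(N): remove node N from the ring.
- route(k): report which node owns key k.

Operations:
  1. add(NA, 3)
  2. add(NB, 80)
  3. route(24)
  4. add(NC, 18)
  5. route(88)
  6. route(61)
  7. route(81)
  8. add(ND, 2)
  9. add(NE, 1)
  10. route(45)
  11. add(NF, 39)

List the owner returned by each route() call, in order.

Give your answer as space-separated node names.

Answer: NB NA NB NA NB

Derivation:
Op 1: add NA@3 -> ring=[3:NA]
Op 2: add NB@80 -> ring=[3:NA,80:NB]
Op 3: route key 24: smallest pos >= 24 is 80 -> NB
Op 4: add NC@18 -> ring=[3:NA,18:NC,80:NB]
Op 5: route key 88: none >= 88, wrap to smallest pos 3 -> NA
Op 6: route key 61: smallest pos >= 61 is 80 -> NB
Op 7: route key 81: none >= 81, wrap to smallest pos 3 -> NA
Op 8: add ND@2 -> ring=[2:ND,3:NA,18:NC,80:NB]
Op 9: add NE@1 -> ring=[1:NE,2:ND,3:NA,18:NC,80:NB]
Op 10: route key 45: smallest pos >= 45 is 80 -> NB
Op 11: add NF@39 -> ring=[1:NE,2:ND,3:NA,18:NC,39:NF,80:NB]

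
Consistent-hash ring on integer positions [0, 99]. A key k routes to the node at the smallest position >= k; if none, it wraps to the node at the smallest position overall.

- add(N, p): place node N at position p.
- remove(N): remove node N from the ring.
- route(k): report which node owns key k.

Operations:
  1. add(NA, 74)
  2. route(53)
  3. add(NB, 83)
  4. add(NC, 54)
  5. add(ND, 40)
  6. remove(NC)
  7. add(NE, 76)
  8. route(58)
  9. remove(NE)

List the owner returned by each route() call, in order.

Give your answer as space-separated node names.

Answer: NA NA

Derivation:
Op 1: add NA@74 -> ring=[74:NA]
Op 2: route key 53: smallest pos >= 53 is 74 -> NA
Op 3: add NB@83 -> ring=[74:NA,83:NB]
Op 4: add NC@54 -> ring=[54:NC,74:NA,83:NB]
Op 5: add ND@40 -> ring=[40:ND,54:NC,74:NA,83:NB]
Op 6: remove NC -> ring=[40:ND,74:NA,83:NB]
Op 7: add NE@76 -> ring=[40:ND,74:NA,76:NE,83:NB]
Op 8: route key 58: smallest pos >= 58 is 74 -> NA
Op 9: remove NE -> ring=[40:ND,74:NA,83:NB]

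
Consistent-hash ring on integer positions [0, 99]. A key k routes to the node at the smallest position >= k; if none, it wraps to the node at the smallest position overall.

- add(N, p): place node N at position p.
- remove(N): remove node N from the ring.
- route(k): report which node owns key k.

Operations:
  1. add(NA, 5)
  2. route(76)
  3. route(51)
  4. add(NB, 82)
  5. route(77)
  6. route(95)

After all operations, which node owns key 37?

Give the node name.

Answer: NB

Derivation:
Op 1: add NA@5 -> ring=[5:NA]
Op 2: route key 76: none >= 76, wrap to smallest pos 5 -> NA
Op 3: route key 51: none >= 51, wrap to smallest pos 5 -> NA
Op 4: add NB@82 -> ring=[5:NA,82:NB]
Op 5: route key 77: smallest pos >= 77 is 82 -> NB
Op 6: route key 95: none >= 95, wrap to smallest pos 5 -> NA
Final route key 37: smallest pos >= 37 is 82 -> NB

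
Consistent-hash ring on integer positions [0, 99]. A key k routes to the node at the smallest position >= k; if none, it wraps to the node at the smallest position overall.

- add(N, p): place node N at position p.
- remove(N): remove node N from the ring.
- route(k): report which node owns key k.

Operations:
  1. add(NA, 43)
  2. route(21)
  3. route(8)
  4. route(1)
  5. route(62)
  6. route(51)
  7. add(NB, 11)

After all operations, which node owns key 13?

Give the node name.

Op 1: add NA@43 -> ring=[43:NA]
Op 2: route key 21: smallest pos >= 21 is 43 -> NA
Op 3: route key 8: smallest pos >= 8 is 43 -> NA
Op 4: route key 1: smallest pos >= 1 is 43 -> NA
Op 5: route key 62: none >= 62, wrap to smallest pos 43 -> NA
Op 6: route key 51: none >= 51, wrap to smallest pos 43 -> NA
Op 7: add NB@11 -> ring=[11:NB,43:NA]
Final route key 13: smallest pos >= 13 is 43 -> NA

Answer: NA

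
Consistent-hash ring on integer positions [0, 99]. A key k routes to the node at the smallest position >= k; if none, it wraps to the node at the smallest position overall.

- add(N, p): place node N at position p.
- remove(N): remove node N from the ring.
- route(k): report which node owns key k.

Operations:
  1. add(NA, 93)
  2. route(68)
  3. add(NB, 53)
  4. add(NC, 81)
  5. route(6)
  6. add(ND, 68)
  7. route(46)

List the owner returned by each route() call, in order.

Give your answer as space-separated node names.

Op 1: add NA@93 -> ring=[93:NA]
Op 2: route key 68: smallest pos >= 68 is 93 -> NA
Op 3: add NB@53 -> ring=[53:NB,93:NA]
Op 4: add NC@81 -> ring=[53:NB,81:NC,93:NA]
Op 5: route key 6: smallest pos >= 6 is 53 -> NB
Op 6: add ND@68 -> ring=[53:NB,68:ND,81:NC,93:NA]
Op 7: route key 46: smallest pos >= 46 is 53 -> NB

Answer: NA NB NB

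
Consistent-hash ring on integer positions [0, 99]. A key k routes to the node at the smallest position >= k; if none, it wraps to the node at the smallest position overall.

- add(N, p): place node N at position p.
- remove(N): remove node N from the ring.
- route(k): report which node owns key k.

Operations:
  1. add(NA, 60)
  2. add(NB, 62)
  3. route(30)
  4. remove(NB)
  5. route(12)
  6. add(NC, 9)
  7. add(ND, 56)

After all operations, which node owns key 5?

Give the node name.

Op 1: add NA@60 -> ring=[60:NA]
Op 2: add NB@62 -> ring=[60:NA,62:NB]
Op 3: route key 30: smallest pos >= 30 is 60 -> NA
Op 4: remove NB -> ring=[60:NA]
Op 5: route key 12: smallest pos >= 12 is 60 -> NA
Op 6: add NC@9 -> ring=[9:NC,60:NA]
Op 7: add ND@56 -> ring=[9:NC,56:ND,60:NA]
Final route key 5: smallest pos >= 5 is 9 -> NC

Answer: NC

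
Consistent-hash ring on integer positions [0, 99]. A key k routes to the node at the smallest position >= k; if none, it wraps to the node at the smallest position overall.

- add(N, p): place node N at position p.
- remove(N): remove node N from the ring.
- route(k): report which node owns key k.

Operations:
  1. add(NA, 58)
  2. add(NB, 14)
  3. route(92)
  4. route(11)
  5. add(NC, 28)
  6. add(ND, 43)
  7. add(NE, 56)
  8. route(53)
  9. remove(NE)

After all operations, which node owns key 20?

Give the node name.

Answer: NC

Derivation:
Op 1: add NA@58 -> ring=[58:NA]
Op 2: add NB@14 -> ring=[14:NB,58:NA]
Op 3: route key 92: none >= 92, wrap to smallest pos 14 -> NB
Op 4: route key 11: smallest pos >= 11 is 14 -> NB
Op 5: add NC@28 -> ring=[14:NB,28:NC,58:NA]
Op 6: add ND@43 -> ring=[14:NB,28:NC,43:ND,58:NA]
Op 7: add NE@56 -> ring=[14:NB,28:NC,43:ND,56:NE,58:NA]
Op 8: route key 53: smallest pos >= 53 is 56 -> NE
Op 9: remove NE -> ring=[14:NB,28:NC,43:ND,58:NA]
Final route key 20: smallest pos >= 20 is 28 -> NC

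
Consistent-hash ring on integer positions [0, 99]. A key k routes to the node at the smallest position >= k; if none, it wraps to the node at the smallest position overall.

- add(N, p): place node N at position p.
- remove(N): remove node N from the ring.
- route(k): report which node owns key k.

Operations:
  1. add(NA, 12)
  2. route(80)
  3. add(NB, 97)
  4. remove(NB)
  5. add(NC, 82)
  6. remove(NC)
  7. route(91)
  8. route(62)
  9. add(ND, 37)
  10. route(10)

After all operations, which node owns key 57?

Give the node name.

Op 1: add NA@12 -> ring=[12:NA]
Op 2: route key 80: none >= 80, wrap to smallest pos 12 -> NA
Op 3: add NB@97 -> ring=[12:NA,97:NB]
Op 4: remove NB -> ring=[12:NA]
Op 5: add NC@82 -> ring=[12:NA,82:NC]
Op 6: remove NC -> ring=[12:NA]
Op 7: route key 91: none >= 91, wrap to smallest pos 12 -> NA
Op 8: route key 62: none >= 62, wrap to smallest pos 12 -> NA
Op 9: add ND@37 -> ring=[12:NA,37:ND]
Op 10: route key 10: smallest pos >= 10 is 12 -> NA
Final route key 57: none >= 57, wrap to smallest pos 12 -> NA

Answer: NA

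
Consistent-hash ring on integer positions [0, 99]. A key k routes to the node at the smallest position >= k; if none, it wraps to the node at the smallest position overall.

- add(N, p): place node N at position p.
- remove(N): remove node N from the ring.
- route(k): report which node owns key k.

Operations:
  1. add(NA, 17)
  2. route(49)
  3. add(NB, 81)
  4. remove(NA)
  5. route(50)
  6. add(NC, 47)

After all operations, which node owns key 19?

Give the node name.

Op 1: add NA@17 -> ring=[17:NA]
Op 2: route key 49: none >= 49, wrap to smallest pos 17 -> NA
Op 3: add NB@81 -> ring=[17:NA,81:NB]
Op 4: remove NA -> ring=[81:NB]
Op 5: route key 50: smallest pos >= 50 is 81 -> NB
Op 6: add NC@47 -> ring=[47:NC,81:NB]
Final route key 19: smallest pos >= 19 is 47 -> NC

Answer: NC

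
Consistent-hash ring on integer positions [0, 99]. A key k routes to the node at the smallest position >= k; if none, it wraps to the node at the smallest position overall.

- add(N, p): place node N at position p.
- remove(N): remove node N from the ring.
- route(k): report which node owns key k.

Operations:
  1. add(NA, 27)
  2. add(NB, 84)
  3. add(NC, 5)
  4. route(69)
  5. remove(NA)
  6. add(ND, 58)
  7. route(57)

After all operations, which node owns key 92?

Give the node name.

Op 1: add NA@27 -> ring=[27:NA]
Op 2: add NB@84 -> ring=[27:NA,84:NB]
Op 3: add NC@5 -> ring=[5:NC,27:NA,84:NB]
Op 4: route key 69: smallest pos >= 69 is 84 -> NB
Op 5: remove NA -> ring=[5:NC,84:NB]
Op 6: add ND@58 -> ring=[5:NC,58:ND,84:NB]
Op 7: route key 57: smallest pos >= 57 is 58 -> ND
Final route key 92: none >= 92, wrap to smallest pos 5 -> NC

Answer: NC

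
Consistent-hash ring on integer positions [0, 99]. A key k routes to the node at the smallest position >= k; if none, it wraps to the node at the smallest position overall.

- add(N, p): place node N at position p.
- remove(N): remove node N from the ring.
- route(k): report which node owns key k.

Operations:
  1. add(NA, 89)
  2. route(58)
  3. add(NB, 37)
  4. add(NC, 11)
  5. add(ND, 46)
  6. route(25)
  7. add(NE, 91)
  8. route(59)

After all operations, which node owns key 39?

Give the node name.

Answer: ND

Derivation:
Op 1: add NA@89 -> ring=[89:NA]
Op 2: route key 58: smallest pos >= 58 is 89 -> NA
Op 3: add NB@37 -> ring=[37:NB,89:NA]
Op 4: add NC@11 -> ring=[11:NC,37:NB,89:NA]
Op 5: add ND@46 -> ring=[11:NC,37:NB,46:ND,89:NA]
Op 6: route key 25: smallest pos >= 25 is 37 -> NB
Op 7: add NE@91 -> ring=[11:NC,37:NB,46:ND,89:NA,91:NE]
Op 8: route key 59: smallest pos >= 59 is 89 -> NA
Final route key 39: smallest pos >= 39 is 46 -> ND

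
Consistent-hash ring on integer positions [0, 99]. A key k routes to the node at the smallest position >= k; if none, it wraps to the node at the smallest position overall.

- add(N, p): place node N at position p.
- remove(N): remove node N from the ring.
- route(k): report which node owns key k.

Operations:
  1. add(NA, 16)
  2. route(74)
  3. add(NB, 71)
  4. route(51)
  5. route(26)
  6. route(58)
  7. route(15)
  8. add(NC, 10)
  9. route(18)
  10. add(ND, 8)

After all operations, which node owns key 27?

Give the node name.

Answer: NB

Derivation:
Op 1: add NA@16 -> ring=[16:NA]
Op 2: route key 74: none >= 74, wrap to smallest pos 16 -> NA
Op 3: add NB@71 -> ring=[16:NA,71:NB]
Op 4: route key 51: smallest pos >= 51 is 71 -> NB
Op 5: route key 26: smallest pos >= 26 is 71 -> NB
Op 6: route key 58: smallest pos >= 58 is 71 -> NB
Op 7: route key 15: smallest pos >= 15 is 16 -> NA
Op 8: add NC@10 -> ring=[10:NC,16:NA,71:NB]
Op 9: route key 18: smallest pos >= 18 is 71 -> NB
Op 10: add ND@8 -> ring=[8:ND,10:NC,16:NA,71:NB]
Final route key 27: smallest pos >= 27 is 71 -> NB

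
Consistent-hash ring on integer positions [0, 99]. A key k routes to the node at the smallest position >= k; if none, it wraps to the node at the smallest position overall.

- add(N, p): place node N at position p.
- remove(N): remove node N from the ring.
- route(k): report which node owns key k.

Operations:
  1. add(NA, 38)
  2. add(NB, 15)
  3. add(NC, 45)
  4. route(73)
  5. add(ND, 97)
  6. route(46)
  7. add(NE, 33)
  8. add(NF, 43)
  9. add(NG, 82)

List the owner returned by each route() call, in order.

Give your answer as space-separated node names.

Answer: NB ND

Derivation:
Op 1: add NA@38 -> ring=[38:NA]
Op 2: add NB@15 -> ring=[15:NB,38:NA]
Op 3: add NC@45 -> ring=[15:NB,38:NA,45:NC]
Op 4: route key 73: none >= 73, wrap to smallest pos 15 -> NB
Op 5: add ND@97 -> ring=[15:NB,38:NA,45:NC,97:ND]
Op 6: route key 46: smallest pos >= 46 is 97 -> ND
Op 7: add NE@33 -> ring=[15:NB,33:NE,38:NA,45:NC,97:ND]
Op 8: add NF@43 -> ring=[15:NB,33:NE,38:NA,43:NF,45:NC,97:ND]
Op 9: add NG@82 -> ring=[15:NB,33:NE,38:NA,43:NF,45:NC,82:NG,97:ND]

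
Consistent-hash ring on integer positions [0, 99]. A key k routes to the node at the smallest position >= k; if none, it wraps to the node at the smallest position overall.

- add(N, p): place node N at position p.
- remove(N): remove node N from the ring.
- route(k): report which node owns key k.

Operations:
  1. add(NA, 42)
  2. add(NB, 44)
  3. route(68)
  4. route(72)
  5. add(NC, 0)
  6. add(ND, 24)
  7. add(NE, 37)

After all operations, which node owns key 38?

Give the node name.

Answer: NA

Derivation:
Op 1: add NA@42 -> ring=[42:NA]
Op 2: add NB@44 -> ring=[42:NA,44:NB]
Op 3: route key 68: none >= 68, wrap to smallest pos 42 -> NA
Op 4: route key 72: none >= 72, wrap to smallest pos 42 -> NA
Op 5: add NC@0 -> ring=[0:NC,42:NA,44:NB]
Op 6: add ND@24 -> ring=[0:NC,24:ND,42:NA,44:NB]
Op 7: add NE@37 -> ring=[0:NC,24:ND,37:NE,42:NA,44:NB]
Final route key 38: smallest pos >= 38 is 42 -> NA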